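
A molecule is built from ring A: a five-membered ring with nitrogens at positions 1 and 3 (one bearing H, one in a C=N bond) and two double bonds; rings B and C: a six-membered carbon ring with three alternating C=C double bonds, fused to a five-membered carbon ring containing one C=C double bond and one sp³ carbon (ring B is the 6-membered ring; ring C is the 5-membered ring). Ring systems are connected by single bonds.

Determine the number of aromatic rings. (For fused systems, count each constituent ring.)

Ring A is fully conjugated (every ring atom contributes a p orbital); 2 ring double bonds (4 π electrons) plus a heteroatom lone pair (2) give 6 π electrons. That satisfies 4n+2 with n=1, so ring A is aromatic (imidazole).
Ring B has a continuous p-orbital overlap around the ring; 3 ring double bonds give 6 π electrons. That satisfies 4n+2 with n=1, so ring B is aromatic (benzene ring).
Ring C has one sp³ carbon, so it is not fully conjugated — not aromatic (cyclopentene ring).
Aromatic: A, B. Total: 2.

2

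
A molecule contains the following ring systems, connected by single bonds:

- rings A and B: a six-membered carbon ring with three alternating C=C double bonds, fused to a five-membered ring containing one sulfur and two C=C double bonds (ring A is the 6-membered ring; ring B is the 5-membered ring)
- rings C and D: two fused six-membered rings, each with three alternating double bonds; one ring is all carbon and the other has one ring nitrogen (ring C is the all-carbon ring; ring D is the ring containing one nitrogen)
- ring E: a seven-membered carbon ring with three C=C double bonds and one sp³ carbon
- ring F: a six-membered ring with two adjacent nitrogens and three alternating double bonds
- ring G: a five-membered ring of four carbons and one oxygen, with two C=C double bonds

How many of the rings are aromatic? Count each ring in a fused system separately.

6

Rings A and B form a fused bicyclic system (with one sulfur) with 9 sp² atoms and 10 π electrons from ring double bonds plus a heteroatom lone pair. 10 = 4(2)+2, so the system is aromatic and both rings count as aromatic (benzothiophene).
Rings C and D form a fused bicyclic system (with one nitrogen) with 10 sp² atoms and 10 π electrons from ring double bonds. 10 = 4(2)+2, so the system is aromatic and both rings count as aromatic (quinoline).
Ring E has one sp³ carbon, so it is not fully conjugated — not aromatic (cycloheptatriene).
Ring F is planar and fully conjugated; 3 ring double bonds give 6 π electrons. That satisfies 4n+2 with n=1, so ring F is aromatic (pyridazine).
Ring G has a continuous p-orbital overlap around the ring; 2 ring double bonds (4 π electrons) plus a heteroatom lone pair (2) give 6 π electrons. Since 6 = 4n+2 (n=1), ring G is aromatic (furan).
Aromatic: A, B, C, D, F, G. Total: 6.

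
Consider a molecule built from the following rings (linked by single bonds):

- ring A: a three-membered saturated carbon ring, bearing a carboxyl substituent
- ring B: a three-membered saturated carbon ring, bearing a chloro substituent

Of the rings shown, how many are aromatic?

Ring A has only sp³ atoms, so it is not fully conjugated — not aromatic (cyclopropane).
Ring B has only sp³ atoms, so it is not fully conjugated — not aromatic (cyclopropane).
No ring is aromatic. Total: 0.

0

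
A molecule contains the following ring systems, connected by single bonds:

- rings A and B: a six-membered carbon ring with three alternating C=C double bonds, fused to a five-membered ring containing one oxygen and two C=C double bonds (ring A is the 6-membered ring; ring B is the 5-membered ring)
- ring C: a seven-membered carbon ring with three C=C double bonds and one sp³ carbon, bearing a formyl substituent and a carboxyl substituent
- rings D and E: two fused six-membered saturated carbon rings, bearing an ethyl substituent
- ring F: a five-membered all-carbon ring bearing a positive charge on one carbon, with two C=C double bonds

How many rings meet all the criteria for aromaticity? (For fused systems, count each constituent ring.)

2

Rings A and B form a fused bicyclic system (with one oxygen) with 9 sp² atoms and 10 π electrons from ring double bonds plus a heteroatom lone pair. 10 = 4(2)+2, so the system is aromatic and both rings count as aromatic (benzofuran).
Ring C has one sp³ carbon, so it is not fully conjugated — not aromatic (cycloheptatriene).
Ring D has only sp³ atoms, so it is not fully conjugated — not aromatic (cyclohexane ring).
Ring E has only sp³ atoms, so it is not fully conjugated — not aromatic (cyclohexane ring).
Ring F has only sp² ring atoms; a planar conformation would have a fully conjugated π system of 4 electrons. But 4 = 4(1), which is 4n not 4n+2, so ring F is not aromatic (cyclopentadienyl cation).
Aromatic: A, B. Total: 2.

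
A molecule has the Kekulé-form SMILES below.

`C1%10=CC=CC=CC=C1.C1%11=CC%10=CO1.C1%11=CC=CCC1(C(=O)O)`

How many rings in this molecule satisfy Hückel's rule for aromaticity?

The SMILES encodes an eight-membered carbon ring with four alternating C=C double bonds; a five-membered ring of four carbons and one oxygen, with two C=C double bonds; a six-membered carbon ring with two conjugated C=C double bonds and two sp³ carbons.
The 8-membered ring has only sp² ring atoms; a planar conformation would have a fully conjugated π system of 8 electrons. But 8 = 4(2), which is 4n not 4n+2, so it is not aromatic (cyclooctatetraene) — cyclooctatetraene distorts into a non-planar tub to avoid antiaromaticity.
The 5-membered ring with one oxygen is fully conjugated (every ring atom contributes a p orbital); 2 ring double bonds (4 π electrons) plus a heteroatom lone pair (2) give 6 π electrons. Since 6 = 4n+2 (n=1), it is aromatic (furan).
The 6-membered ring has two sp³ carbons, so it is not fully conjugated — not aromatic (1,3-cyclohexadiene).
1 of the 3 rings is aromatic. Total: 1.

1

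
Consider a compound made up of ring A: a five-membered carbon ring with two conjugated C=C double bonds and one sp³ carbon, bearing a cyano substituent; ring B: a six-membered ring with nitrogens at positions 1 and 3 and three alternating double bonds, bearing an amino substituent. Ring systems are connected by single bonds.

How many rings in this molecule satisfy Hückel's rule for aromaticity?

1

Ring A has one sp³ carbon, so it is not fully conjugated — not aromatic (cyclopentadiene).
Ring B is planar and fully conjugated; 3 ring double bonds give 6 π electrons. Since 6 = 4n+2 (n=1), ring B is aromatic (pyrimidine).
Aromatic: B. Total: 1.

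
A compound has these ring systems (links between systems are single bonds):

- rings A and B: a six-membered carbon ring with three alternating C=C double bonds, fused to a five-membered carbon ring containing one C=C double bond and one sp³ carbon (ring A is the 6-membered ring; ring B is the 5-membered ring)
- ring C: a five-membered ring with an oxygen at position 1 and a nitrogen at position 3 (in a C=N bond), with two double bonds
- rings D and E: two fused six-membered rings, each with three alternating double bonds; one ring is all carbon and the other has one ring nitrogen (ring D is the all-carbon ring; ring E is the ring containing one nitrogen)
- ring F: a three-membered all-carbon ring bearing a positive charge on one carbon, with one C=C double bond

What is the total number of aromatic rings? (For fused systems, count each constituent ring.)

Ring A is fully conjugated (every ring atom contributes a p orbital); 3 ring double bonds give 6 π electrons. That satisfies 4n+2 with n=1, so ring A is aromatic (benzene ring).
Ring B has one sp³ carbon, so it is not fully conjugated — not aromatic (cyclopentene ring).
Ring C is fully conjugated (every ring atom contributes a p orbital); 2 ring double bonds (4 π electrons) plus a heteroatom lone pair (2) give 6 π electrons. 6 = 4(1)+2, so ring C is aromatic (oxazole).
Rings D and E form a fused bicyclic system (with one nitrogen) with 10 sp² atoms and 10 π electrons from ring double bonds. 10 = 4(2)+2, so the system is aromatic and both rings count as aromatic (quinoline).
Ring F has a continuous p-orbital overlap around the ring; 1 ring double bond (2 π electrons) plus the carbocation's empty p orbital (0, but keeps the ring conjugated) give 2 π electrons. Since 2 = 4n+2 (n=0), ring F is aromatic (cyclopropenyl cation).
Aromatic: A, C, D, E, F. Total: 5.

5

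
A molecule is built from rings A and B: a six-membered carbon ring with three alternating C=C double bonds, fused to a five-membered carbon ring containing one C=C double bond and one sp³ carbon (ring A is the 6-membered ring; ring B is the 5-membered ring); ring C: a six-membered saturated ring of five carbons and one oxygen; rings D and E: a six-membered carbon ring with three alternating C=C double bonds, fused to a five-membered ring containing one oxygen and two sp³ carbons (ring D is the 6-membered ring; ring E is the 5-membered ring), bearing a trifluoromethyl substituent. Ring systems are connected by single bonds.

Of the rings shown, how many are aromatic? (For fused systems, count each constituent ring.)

Ring A has a continuous p-orbital overlap around the ring; 3 ring double bonds give 6 π electrons. Since 6 = 4n+2 (n=1), ring A is aromatic (benzene ring).
Ring B has one sp³ carbon, so it is not fully conjugated — not aromatic (cyclopentene ring).
Ring C has only sp³ atoms, so it is not fully conjugated — not aromatic (tetrahydropyran).
Ring D is planar and fully conjugated; 3 ring double bonds give 6 π electrons. Since 6 = 4n+2 (n=1), ring D is aromatic (benzene ring).
Ring E has two sp³ carbons, so it is not fully conjugated — not aromatic (oxolane ring).
Aromatic: A, D. Total: 2.

2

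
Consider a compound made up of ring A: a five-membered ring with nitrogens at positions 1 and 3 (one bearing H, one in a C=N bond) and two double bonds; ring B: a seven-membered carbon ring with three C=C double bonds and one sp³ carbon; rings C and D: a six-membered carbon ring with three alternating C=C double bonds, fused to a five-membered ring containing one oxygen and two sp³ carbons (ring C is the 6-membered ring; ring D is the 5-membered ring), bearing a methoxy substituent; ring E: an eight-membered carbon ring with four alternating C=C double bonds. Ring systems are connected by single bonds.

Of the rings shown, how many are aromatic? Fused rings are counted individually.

2

Ring A is fully conjugated (every ring atom contributes a p orbital); 2 ring double bonds (4 π electrons) plus a heteroatom lone pair (2) give 6 π electrons. That satisfies 4n+2 with n=1, so ring A is aromatic (imidazole).
Ring B has one sp³ carbon, so it is not fully conjugated — not aromatic (cycloheptatriene).
Ring C has a continuous p-orbital overlap around the ring; 3 ring double bonds give 6 π electrons. 6 = 4(1)+2, so ring C is aromatic (benzene ring).
Ring D has two sp³ carbons, so it is not fully conjugated — not aromatic (oxolane ring).
Ring E has only sp² ring atoms; a planar conformation would have a fully conjugated π system of 8 electrons. But 8 = 4(2), which is 4n not 4n+2, so ring E is not aromatic (cyclooctatetraene) — cyclooctatetraene distorts into a non-planar tub to avoid antiaromaticity.
Aromatic: A, C. Total: 2.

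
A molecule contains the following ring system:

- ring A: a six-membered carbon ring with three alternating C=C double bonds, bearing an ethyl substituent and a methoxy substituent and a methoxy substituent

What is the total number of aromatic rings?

Ring A is planar and fully conjugated; 3 ring double bonds give 6 π electrons. Since 6 = 4n+2 (n=1), ring A is aromatic (benzene).

1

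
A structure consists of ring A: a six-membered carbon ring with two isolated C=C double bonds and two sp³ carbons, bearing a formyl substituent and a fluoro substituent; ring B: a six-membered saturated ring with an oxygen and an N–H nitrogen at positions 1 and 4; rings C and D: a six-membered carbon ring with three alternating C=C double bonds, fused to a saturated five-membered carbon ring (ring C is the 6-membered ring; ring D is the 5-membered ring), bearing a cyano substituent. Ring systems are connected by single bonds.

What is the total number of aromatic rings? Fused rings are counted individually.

1

Ring A has two sp³ carbons, so it is not fully conjugated — not aromatic (1,4-cyclohexadiene).
Ring B has only sp³ atoms, so it is not fully conjugated — not aromatic (morpholine).
Ring C is fully conjugated (every ring atom contributes a p orbital); 3 ring double bonds give 6 π electrons. 6 = 4(1)+2, so ring C is aromatic (benzene ring).
Ring D has three sp³ carbons, so it is not fully conjugated — not aromatic (cyclopentane ring).
Aromatic: C. Total: 1.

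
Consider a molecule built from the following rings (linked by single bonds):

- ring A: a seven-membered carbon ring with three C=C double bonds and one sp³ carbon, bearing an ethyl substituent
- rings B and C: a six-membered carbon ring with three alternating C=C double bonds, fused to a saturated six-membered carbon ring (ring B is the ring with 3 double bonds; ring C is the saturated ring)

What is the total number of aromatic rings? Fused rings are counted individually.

1

Ring A has one sp³ carbon, so it is not fully conjugated — not aromatic (cycloheptatriene).
Ring B is planar and fully conjugated; 3 ring double bonds give 6 π electrons. Since 6 = 4n+2 (n=1), ring B is aromatic (benzene ring).
Ring C has four sp³ carbons, so it is not fully conjugated — not aromatic (cyclohexane ring).
Aromatic: B. Total: 1.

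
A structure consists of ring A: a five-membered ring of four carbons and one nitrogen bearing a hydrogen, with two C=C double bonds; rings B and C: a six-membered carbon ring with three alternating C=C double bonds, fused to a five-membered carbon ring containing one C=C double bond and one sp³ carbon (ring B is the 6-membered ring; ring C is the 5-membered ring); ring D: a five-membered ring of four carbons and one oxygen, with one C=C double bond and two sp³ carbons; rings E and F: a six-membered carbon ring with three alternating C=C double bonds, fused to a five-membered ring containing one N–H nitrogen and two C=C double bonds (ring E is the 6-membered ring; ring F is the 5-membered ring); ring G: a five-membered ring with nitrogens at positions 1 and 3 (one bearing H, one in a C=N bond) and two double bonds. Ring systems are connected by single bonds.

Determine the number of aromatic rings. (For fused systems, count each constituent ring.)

5

Ring A has a continuous p-orbital overlap around the ring; 2 ring double bonds (4 π electrons) plus a heteroatom lone pair (2) give 6 π electrons. That satisfies 4n+2 with n=1, so ring A is aromatic (pyrrole).
Ring B is planar and fully conjugated; 3 ring double bonds give 6 π electrons. Since 6 = 4n+2 (n=1), ring B is aromatic (benzene ring).
Ring C has one sp³ carbon, so it is not fully conjugated — not aromatic (cyclopentene ring).
Ring D has two sp³ carbons, so it is not fully conjugated — not aromatic (2,3-dihydrofuran).
Rings E and F form a fused bicyclic system (with one N–H) with 9 sp² atoms and 10 π electrons from ring double bonds plus a heteroatom lone pair. 10 = 4(2)+2, so the system is aromatic and both rings count as aromatic (indole).
Ring G is planar and fully conjugated; 2 ring double bonds (4 π electrons) plus a heteroatom lone pair (2) give 6 π electrons. Since 6 = 4n+2 (n=1), ring G is aromatic (imidazole).
Aromatic: A, B, E, F, G. Total: 5.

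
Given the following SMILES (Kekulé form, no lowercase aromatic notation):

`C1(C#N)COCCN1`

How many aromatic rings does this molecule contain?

The SMILES encodes a six-membered saturated ring with an oxygen and an N–H nitrogen at positions 1 and 4.
The 6-membered ring with one oxygen and one N–H (1,4) has only sp³ atoms, so it is not fully conjugated — not aromatic (morpholine).

0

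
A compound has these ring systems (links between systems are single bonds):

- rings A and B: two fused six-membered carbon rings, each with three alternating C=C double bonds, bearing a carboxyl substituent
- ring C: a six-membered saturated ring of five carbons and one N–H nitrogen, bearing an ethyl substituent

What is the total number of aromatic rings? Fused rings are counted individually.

2

Rings A and B form a fused bicyclic system with 10 sp² atoms and 10 π electrons from ring double bonds. 10 = 4(2)+2, so the system is aromatic and both rings count as aromatic (naphthalene).
Ring C has only sp³ atoms, so it is not fully conjugated — not aromatic (piperidine).
Aromatic: A, B. Total: 2.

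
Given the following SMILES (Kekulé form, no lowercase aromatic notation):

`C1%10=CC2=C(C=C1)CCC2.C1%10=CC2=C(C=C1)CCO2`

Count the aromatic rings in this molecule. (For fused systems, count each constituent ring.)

The SMILES encodes a six-membered carbon ring with three alternating C=C double bonds, fused to a saturated five-membered carbon ring; a six-membered carbon ring with three alternating C=C double bonds, fused to a five-membered ring containing one oxygen and two sp³ carbons.
The 6-membered ring has a continuous p-orbital overlap around the ring; 3 ring double bonds give 6 π electrons. 6 = 4(1)+2, so it is aromatic (benzene ring).
The 5-membered ring has three sp³ carbons, so it is not fully conjugated — not aromatic (cyclopentane ring).
The second 6-membered ring is fully conjugated (every ring atom contributes a p orbital); 3 ring double bonds give 6 π electrons. Since 6 = 4n+2 (n=1), it is aromatic (benzene ring).
The 5-membered ring with one oxygen has two sp³ carbons, so it is not fully conjugated — not aromatic (oxolane ring).
2 of the 4 rings are aromatic. Total: 2.

2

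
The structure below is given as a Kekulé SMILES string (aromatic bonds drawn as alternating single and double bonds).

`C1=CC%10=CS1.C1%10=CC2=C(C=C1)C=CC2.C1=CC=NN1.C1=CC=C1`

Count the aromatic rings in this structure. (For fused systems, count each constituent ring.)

3

The SMILES encodes a five-membered ring of four carbons and one sulfur, with two C=C double bonds; a six-membered carbon ring with three alternating C=C double bonds, fused to a five-membered carbon ring containing one C=C double bond and one sp³ carbon; a five-membered ring with two adjacent nitrogens (one bearing H, one in a double bond) and two double bonds; a four-membered carbon ring with two alternating C=C double bonds.
The 5-membered ring with one sulfur is planar and fully conjugated; 2 ring double bonds (4 π electrons) plus a heteroatom lone pair (2) give 6 π electrons. 6 = 4(1)+2, so it is aromatic (thiophene).
The 6-membered ring has a continuous p-orbital overlap around the ring; 3 ring double bonds give 6 π electrons. That satisfies 4n+2 with n=1, so it is aromatic (benzene ring).
The 5-membered ring has one sp³ carbon, so it is not fully conjugated — not aromatic (cyclopentene ring).
The 5-membered ring with two adjacent nitrogens (one N–H, one =N–) is fully conjugated (every ring atom contributes a p orbital); 2 ring double bonds (4 π electrons) plus a heteroatom lone pair (2) give 6 π electrons. Since 6 = 4n+2 (n=1), it is aromatic (pyrazole).
The 4-membered ring has only sp² ring atoms; a planar conformation would have a fully conjugated π system of 4 electrons. But 4 = 4(1), which is 4n not 4n+2, so it is not aromatic (cyclobutadiene) — cyclobutadiene is antiaromatic and distorts to a rectangle.
3 of the 5 rings are aromatic. Total: 3.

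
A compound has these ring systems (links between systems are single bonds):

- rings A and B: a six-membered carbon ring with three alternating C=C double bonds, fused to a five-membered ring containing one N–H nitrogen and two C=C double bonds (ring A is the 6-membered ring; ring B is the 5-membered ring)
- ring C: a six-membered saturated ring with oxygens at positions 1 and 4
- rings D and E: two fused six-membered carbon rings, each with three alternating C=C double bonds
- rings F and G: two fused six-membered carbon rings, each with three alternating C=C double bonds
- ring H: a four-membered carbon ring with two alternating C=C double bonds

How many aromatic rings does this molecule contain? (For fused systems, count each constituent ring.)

Rings A and B form a fused bicyclic system (with one N–H) with 9 sp² atoms and 10 π electrons from ring double bonds plus a heteroatom lone pair. 10 = 4(2)+2, so the system is aromatic and both rings count as aromatic (indole).
Ring C has only sp³ atoms, so it is not fully conjugated — not aromatic (1,4-dioxane).
Rings D and E form a fused bicyclic system with 10 sp² atoms and 10 π electrons from ring double bonds. 10 = 4(2)+2, so the system is aromatic and both rings count as aromatic (naphthalene).
Rings F and G form a fused bicyclic system with 10 sp² atoms and 10 π electrons from ring double bonds. 10 = 4(2)+2, so the system is aromatic and both rings count as aromatic (naphthalene).
Ring H has only sp² ring atoms; a planar conformation would have a fully conjugated π system of 4 electrons. But 4 = 4(1), which is 4n not 4n+2, so ring H is not aromatic (cyclobutadiene) — cyclobutadiene is antiaromatic and distorts to a rectangle.
Aromatic: A, B, D, E, F, G. Total: 6.

6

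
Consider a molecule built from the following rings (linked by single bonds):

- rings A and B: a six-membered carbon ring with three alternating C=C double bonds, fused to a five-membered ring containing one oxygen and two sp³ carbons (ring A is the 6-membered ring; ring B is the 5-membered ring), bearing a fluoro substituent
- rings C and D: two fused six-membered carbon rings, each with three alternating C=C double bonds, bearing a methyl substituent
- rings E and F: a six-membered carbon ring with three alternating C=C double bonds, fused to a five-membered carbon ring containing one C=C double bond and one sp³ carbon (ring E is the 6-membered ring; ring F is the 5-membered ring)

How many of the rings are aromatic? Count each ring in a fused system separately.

Ring A has a continuous p-orbital overlap around the ring; 3 ring double bonds give 6 π electrons. 6 = 4(1)+2, so ring A is aromatic (benzene ring).
Ring B has two sp³ carbons, so it is not fully conjugated — not aromatic (oxolane ring).
Rings C and D form a fused bicyclic system with 10 sp² atoms and 10 π electrons from ring double bonds. 10 = 4(2)+2, so the system is aromatic and both rings count as aromatic (naphthalene).
Ring E is fully conjugated (every ring atom contributes a p orbital); 3 ring double bonds give 6 π electrons. That satisfies 4n+2 with n=1, so ring E is aromatic (benzene ring).
Ring F has one sp³ carbon, so it is not fully conjugated — not aromatic (cyclopentene ring).
Aromatic: A, C, D, E. Total: 4.

4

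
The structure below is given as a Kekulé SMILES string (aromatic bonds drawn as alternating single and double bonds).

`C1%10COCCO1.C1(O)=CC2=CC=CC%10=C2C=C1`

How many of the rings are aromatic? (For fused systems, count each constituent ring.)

2

The SMILES encodes a six-membered saturated ring with oxygens at positions 1 and 4; two fused six-membered carbon rings, each with three alternating C=C double bonds.
The 6-membered ring with two oxygens (1,4) has only sp³ atoms, so it is not fully conjugated — not aromatic (1,4-dioxane).
The fused 6/6-membered bicyclic is a single π system with 10 sp² atoms and 10 π electrons from ring double bonds. 10 = 4(2)+2, so the system is aromatic and both rings count as aromatic (naphthalene).
2 of the 3 rings are aromatic. Total: 2.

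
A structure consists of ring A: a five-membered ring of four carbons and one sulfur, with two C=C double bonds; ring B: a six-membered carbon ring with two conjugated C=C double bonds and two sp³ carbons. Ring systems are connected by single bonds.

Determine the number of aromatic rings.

1

Ring A is fully conjugated (every ring atom contributes a p orbital); 2 ring double bonds (4 π electrons) plus a heteroatom lone pair (2) give 6 π electrons. That satisfies 4n+2 with n=1, so ring A is aromatic (thiophene).
Ring B has two sp³ carbons, so it is not fully conjugated — not aromatic (1,3-cyclohexadiene).
Aromatic: A. Total: 1.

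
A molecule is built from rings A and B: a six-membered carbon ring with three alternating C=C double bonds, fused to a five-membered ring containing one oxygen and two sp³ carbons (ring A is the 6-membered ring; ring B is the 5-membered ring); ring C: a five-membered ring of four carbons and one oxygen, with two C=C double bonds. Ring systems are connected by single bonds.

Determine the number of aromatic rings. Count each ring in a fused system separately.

Ring A is fully conjugated (every ring atom contributes a p orbital); 3 ring double bonds give 6 π electrons. Since 6 = 4n+2 (n=1), ring A is aromatic (benzene ring).
Ring B has two sp³ carbons, so it is not fully conjugated — not aromatic (oxolane ring).
Ring C is planar and fully conjugated; 2 ring double bonds (4 π electrons) plus a heteroatom lone pair (2) give 6 π electrons. That satisfies 4n+2 with n=1, so ring C is aromatic (furan).
Aromatic: A, C. Total: 2.

2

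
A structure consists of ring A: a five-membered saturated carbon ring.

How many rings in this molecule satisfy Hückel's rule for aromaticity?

Ring A has only sp³ atoms, so it is not fully conjugated — not aromatic (cyclopentane).

0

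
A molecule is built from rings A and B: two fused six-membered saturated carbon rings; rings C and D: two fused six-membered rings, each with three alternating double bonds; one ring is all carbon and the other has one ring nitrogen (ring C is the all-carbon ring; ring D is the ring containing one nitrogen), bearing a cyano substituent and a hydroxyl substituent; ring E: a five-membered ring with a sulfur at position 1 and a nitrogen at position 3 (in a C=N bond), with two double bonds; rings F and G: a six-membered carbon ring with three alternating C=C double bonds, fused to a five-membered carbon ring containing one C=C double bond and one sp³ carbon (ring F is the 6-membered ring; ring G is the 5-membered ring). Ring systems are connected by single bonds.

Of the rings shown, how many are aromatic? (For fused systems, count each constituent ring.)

4

Ring A has only sp³ atoms, so it is not fully conjugated — not aromatic (cyclohexane ring).
Ring B has only sp³ atoms, so it is not fully conjugated — not aromatic (cyclohexane ring).
Rings C and D form a fused bicyclic system (with one nitrogen) with 10 sp² atoms and 10 π electrons from ring double bonds. 10 = 4(2)+2, so the system is aromatic and both rings count as aromatic (quinoline).
Ring E is fully conjugated (every ring atom contributes a p orbital); 2 ring double bonds (4 π electrons) plus a heteroatom lone pair (2) give 6 π electrons. Since 6 = 4n+2 (n=1), ring E is aromatic (thiazole).
Ring F is fully conjugated (every ring atom contributes a p orbital); 3 ring double bonds give 6 π electrons. Since 6 = 4n+2 (n=1), ring F is aromatic (benzene ring).
Ring G has one sp³ carbon, so it is not fully conjugated — not aromatic (cyclopentene ring).
Aromatic: C, D, E, F. Total: 4.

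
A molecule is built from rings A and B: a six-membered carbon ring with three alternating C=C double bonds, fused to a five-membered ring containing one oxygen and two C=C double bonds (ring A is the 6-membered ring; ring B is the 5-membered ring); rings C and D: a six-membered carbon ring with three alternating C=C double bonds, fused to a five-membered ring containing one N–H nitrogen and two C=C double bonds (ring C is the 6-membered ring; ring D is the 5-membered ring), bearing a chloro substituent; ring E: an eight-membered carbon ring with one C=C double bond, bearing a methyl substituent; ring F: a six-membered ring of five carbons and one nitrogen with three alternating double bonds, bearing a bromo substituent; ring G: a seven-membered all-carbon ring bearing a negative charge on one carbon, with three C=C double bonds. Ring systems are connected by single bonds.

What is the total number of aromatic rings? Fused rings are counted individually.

5

Rings A and B form a fused bicyclic system (with one oxygen) with 9 sp² atoms and 10 π electrons from ring double bonds plus a heteroatom lone pair. 10 = 4(2)+2, so the system is aromatic and both rings count as aromatic (benzofuran).
Rings C and D form a fused bicyclic system (with one N–H) with 9 sp² atoms and 10 π electrons from ring double bonds plus a heteroatom lone pair. 10 = 4(2)+2, so the system is aromatic and both rings count as aromatic (indole).
Ring E has six sp³ carbons, so it is not fully conjugated — not aromatic (cyclooctene).
Ring F has a continuous p-orbital overlap around the ring; 3 ring double bonds give 6 π electrons. That satisfies 4n+2 with n=1, so ring F is aromatic (pyridine).
Ring G has only sp² ring atoms; a planar conformation would have a fully conjugated π system of 8 electrons. But 8 = 4(2), which is 4n not 4n+2, so ring G is not aromatic (cycloheptatrienyl anion).
Aromatic: A, B, C, D, F. Total: 5.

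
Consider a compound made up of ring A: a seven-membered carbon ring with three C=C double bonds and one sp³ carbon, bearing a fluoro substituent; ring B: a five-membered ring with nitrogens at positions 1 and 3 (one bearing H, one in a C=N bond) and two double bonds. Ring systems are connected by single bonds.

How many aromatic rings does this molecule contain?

1

Ring A has one sp³ carbon, so it is not fully conjugated — not aromatic (cycloheptatriene).
Ring B is fully conjugated (every ring atom contributes a p orbital); 2 ring double bonds (4 π electrons) plus a heteroatom lone pair (2) give 6 π electrons. 6 = 4(1)+2, so ring B is aromatic (imidazole).
Aromatic: B. Total: 1.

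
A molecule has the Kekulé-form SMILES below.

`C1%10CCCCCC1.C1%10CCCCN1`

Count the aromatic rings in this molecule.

The SMILES encodes a seven-membered saturated carbon ring; a six-membered saturated ring of five carbons and one N–H nitrogen.
The 7-membered ring has only sp³ atoms, so it is not fully conjugated — not aromatic (cycloheptane).
The 6-membered ring with one N–H has only sp³ atoms, so it is not fully conjugated — not aromatic (piperidine).
None of the rings are aromatic. Total: 0.

0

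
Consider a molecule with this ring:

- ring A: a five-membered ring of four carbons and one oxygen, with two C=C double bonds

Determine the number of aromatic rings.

Ring A has a continuous p-orbital overlap around the ring; 2 ring double bonds (4 π electrons) plus a heteroatom lone pair (2) give 6 π electrons. 6 = 4(1)+2, so ring A is aromatic (furan).

1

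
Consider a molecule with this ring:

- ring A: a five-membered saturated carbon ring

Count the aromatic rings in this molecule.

0

Ring A has only sp³ atoms, so it is not fully conjugated — not aromatic (cyclopentane).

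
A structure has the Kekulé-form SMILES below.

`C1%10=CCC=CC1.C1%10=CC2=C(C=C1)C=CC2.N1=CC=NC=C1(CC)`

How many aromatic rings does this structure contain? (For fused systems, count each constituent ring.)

The SMILES encodes a six-membered carbon ring with two isolated C=C double bonds and two sp³ carbons; a six-membered carbon ring with three alternating C=C double bonds, fused to a five-membered carbon ring containing one C=C double bond and one sp³ carbon; a six-membered ring with nitrogens at positions 1 and 4 and three alternating double bonds.
The 6-membered ring has two sp³ carbons, so it is not fully conjugated — not aromatic (1,4-cyclohexadiene).
The second 6-membered ring has a continuous p-orbital overlap around the ring; 3 ring double bonds give 6 π electrons. 6 = 4(1)+2, so it is aromatic (benzene ring).
The 5-membered ring has one sp³ carbon, so it is not fully conjugated — not aromatic (cyclopentene ring).
The 6-membered ring with two nitrogens (1,4) is planar and fully conjugated; 3 ring double bonds give 6 π electrons. That satisfies 4n+2 with n=1, so it is aromatic (pyrazine).
2 of the 4 rings are aromatic. Total: 2.

2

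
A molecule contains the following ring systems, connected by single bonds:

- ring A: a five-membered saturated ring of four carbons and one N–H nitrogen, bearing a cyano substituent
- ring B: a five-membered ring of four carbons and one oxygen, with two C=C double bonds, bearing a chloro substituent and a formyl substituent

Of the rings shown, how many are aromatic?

1

Ring A has only sp³ atoms, so it is not fully conjugated — not aromatic (pyrrolidine).
Ring B is planar and fully conjugated; 2 ring double bonds (4 π electrons) plus a heteroatom lone pair (2) give 6 π electrons. That satisfies 4n+2 with n=1, so ring B is aromatic (furan).
Aromatic: B. Total: 1.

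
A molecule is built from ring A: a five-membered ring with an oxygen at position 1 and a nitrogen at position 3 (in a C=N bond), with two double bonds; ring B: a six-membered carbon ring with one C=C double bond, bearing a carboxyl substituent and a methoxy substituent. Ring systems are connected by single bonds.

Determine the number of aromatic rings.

1

Ring A has a continuous p-orbital overlap around the ring; 2 ring double bonds (4 π electrons) plus a heteroatom lone pair (2) give 6 π electrons. 6 = 4(1)+2, so ring A is aromatic (oxazole).
Ring B has four sp³ carbons, so it is not fully conjugated — not aromatic (cyclohexene).
Aromatic: A. Total: 1.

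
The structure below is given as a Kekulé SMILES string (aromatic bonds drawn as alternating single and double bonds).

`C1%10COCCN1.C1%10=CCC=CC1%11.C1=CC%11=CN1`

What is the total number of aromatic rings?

1

The SMILES encodes a six-membered saturated ring with an oxygen and an N–H nitrogen at positions 1 and 4; a six-membered carbon ring with two isolated C=C double bonds and two sp³ carbons; a five-membered ring of four carbons and one nitrogen bearing a hydrogen, with two C=C double bonds.
The 6-membered ring with one oxygen and one N–H (1,4) has only sp³ atoms, so it is not fully conjugated — not aromatic (morpholine).
The 6-membered ring has two sp³ carbons, so it is not fully conjugated — not aromatic (1,4-cyclohexadiene).
The 5-membered ring with one N–H is fully conjugated (every ring atom contributes a p orbital); 2 ring double bonds (4 π electrons) plus a heteroatom lone pair (2) give 6 π electrons. 6 = 4(1)+2, so it is aromatic (pyrrole).
1 of the 3 rings is aromatic. Total: 1.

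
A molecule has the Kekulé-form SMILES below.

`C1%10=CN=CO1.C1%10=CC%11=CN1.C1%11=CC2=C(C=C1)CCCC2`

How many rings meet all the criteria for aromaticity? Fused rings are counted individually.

3

The SMILES encodes a five-membered ring with an oxygen at position 1 and a nitrogen at position 3 (in a C=N bond), with two double bonds; a five-membered ring of four carbons and one nitrogen bearing a hydrogen, with two C=C double bonds; a six-membered carbon ring with three alternating C=C double bonds, fused to a saturated six-membered carbon ring.
The 5-membered ring with one oxygen and one =N– is fully conjugated (every ring atom contributes a p orbital); 2 ring double bonds (4 π electrons) plus a heteroatom lone pair (2) give 6 π electrons. 6 = 4(1)+2, so it is aromatic (oxazole).
The 5-membered ring with one N–H is planar and fully conjugated; 2 ring double bonds (4 π electrons) plus a heteroatom lone pair (2) give 6 π electrons. 6 = 4(1)+2, so it is aromatic (pyrrole).
The 6-membered ring has a continuous p-orbital overlap around the ring; 3 ring double bonds give 6 π electrons. 6 = 4(1)+2, so it is aromatic (benzene ring).
The second 6-membered ring has four sp³ carbons, so it is not fully conjugated — not aromatic (cyclohexane ring).
3 of the 4 rings are aromatic. Total: 3.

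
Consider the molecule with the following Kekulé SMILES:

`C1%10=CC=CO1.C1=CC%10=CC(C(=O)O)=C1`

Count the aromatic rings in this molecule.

The SMILES encodes a five-membered ring of four carbons and one oxygen, with two C=C double bonds; a six-membered carbon ring with three alternating C=C double bonds.
The 5-membered ring with one oxygen is fully conjugated (every ring atom contributes a p orbital); 2 ring double bonds (4 π electrons) plus a heteroatom lone pair (2) give 6 π electrons. 6 = 4(1)+2, so it is aromatic (furan).
The 6-membered ring is planar and fully conjugated; 3 ring double bonds give 6 π electrons. 6 = 4(1)+2, so it is aromatic (benzene).
2 of the 2 rings are aromatic. Total: 2.

2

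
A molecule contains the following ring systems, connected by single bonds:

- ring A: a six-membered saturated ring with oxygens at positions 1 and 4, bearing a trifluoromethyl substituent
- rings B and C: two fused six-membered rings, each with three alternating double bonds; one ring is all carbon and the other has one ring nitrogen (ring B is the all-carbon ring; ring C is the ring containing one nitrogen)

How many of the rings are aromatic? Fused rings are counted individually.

Ring A has only sp³ atoms, so it is not fully conjugated — not aromatic (1,4-dioxane).
Rings B and C form a fused bicyclic system (with one nitrogen) with 10 sp² atoms and 10 π electrons from ring double bonds. 10 = 4(2)+2, so the system is aromatic and both rings count as aromatic (quinoline).
Aromatic: B, C. Total: 2.

2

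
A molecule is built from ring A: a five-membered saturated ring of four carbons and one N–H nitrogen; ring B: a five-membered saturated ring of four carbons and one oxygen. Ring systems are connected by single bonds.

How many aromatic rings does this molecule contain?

Ring A has only sp³ atoms, so it is not fully conjugated — not aromatic (pyrrolidine).
Ring B has only sp³ atoms, so it is not fully conjugated — not aromatic (tetrahydrofuran).
No ring is aromatic. Total: 0.

0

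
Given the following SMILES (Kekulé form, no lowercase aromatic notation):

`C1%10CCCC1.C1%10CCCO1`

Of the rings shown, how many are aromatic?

0

The SMILES encodes a five-membered saturated carbon ring; a five-membered saturated ring of four carbons and one oxygen.
The 5-membered ring has only sp³ atoms, so it is not fully conjugated — not aromatic (cyclopentane).
The 5-membered ring with one oxygen has only sp³ atoms, so it is not fully conjugated — not aromatic (tetrahydrofuran).
None of the rings are aromatic. Total: 0.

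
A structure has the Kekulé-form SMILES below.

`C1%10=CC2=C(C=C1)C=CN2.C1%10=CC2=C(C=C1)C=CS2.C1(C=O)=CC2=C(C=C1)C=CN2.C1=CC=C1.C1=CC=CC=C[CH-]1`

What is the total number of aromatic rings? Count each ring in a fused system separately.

6

The SMILES encodes a six-membered carbon ring with three alternating C=C double bonds, fused to a five-membered ring containing one N–H nitrogen and two C=C double bonds; a six-membered carbon ring with three alternating C=C double bonds, fused to a five-membered ring containing one sulfur and two C=C double bonds; a six-membered carbon ring with three alternating C=C double bonds, fused to a five-membered ring containing one N–H nitrogen and two C=C double bonds; a four-membered carbon ring with two alternating C=C double bonds; a seven-membered all-carbon ring bearing a negative charge on one carbon, with three C=C double bonds.
The fused 6/5-membered bicyclic (with one N–H) is a single π system with 9 sp² atoms and 10 π electrons from ring double bonds plus a heteroatom lone pair. 10 = 4(2)+2, so the system is aromatic and both rings count as aromatic (indole).
The fused 6/5-membered bicyclic (with one sulfur) is a single π system with 9 sp² atoms and 10 π electrons from ring double bonds plus a heteroatom lone pair. 10 = 4(2)+2, so the system is aromatic and both rings count as aromatic (benzothiophene).
The fused 6/5-membered bicyclic (with one N–H) is a single π system with 9 sp² atoms and 10 π electrons from ring double bonds plus a heteroatom lone pair. 10 = 4(2)+2, so the system is aromatic and both rings count as aromatic (indole).
The 4-membered ring has only sp² ring atoms; a planar conformation would have a fully conjugated π system of 4 electrons. But 4 = 4(1), which is 4n not 4n+2, so it is not aromatic (cyclobutadiene) — cyclobutadiene is antiaromatic and distorts to a rectangle.
The 7-membered ring has only sp² ring atoms; a planar conformation would have a fully conjugated π system of 8 electrons. But 8 = 4(2), which is 4n not 4n+2, so it is not aromatic (cycloheptatrienyl anion).
6 of the 8 rings are aromatic. Total: 6.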